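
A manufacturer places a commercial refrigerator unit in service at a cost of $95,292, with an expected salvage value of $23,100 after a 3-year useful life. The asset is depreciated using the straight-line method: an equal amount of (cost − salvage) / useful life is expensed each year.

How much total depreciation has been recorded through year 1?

Depreciable base = $95,292 − $23,100 = $72,192.
Annual expense = $72,192 / 3 = $24,064.
End of year 1: book value $71,228.
Accumulated through year 1 = $95,292 − $71,228 = $24,064.

$24,064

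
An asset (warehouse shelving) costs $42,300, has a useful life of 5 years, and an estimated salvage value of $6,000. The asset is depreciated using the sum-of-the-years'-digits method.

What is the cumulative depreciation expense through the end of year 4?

Depreciable base = $42,300 − $6,000 = $36,300.
Sum of the years' digits = 5+4+3+2+1 = 15.
Year 1: $36,300 × 5/15 = $12,100. Book value $30,200.
Year 2: $36,300 × 4/15 = $9,680. Book value $20,520.
Year 3: $36,300 × 3/15 = $7,260. Book value $13,260.
Year 4: $36,300 × 2/15 = $4,840. Book value $8,420.
Accumulated through year 4 = $42,300 − $8,420 = $33,880.

$33,880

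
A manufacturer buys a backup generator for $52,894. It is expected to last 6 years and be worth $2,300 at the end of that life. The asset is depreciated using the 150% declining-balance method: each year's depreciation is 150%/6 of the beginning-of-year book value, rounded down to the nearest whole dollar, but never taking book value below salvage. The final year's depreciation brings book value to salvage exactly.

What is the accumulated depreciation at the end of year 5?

Depreciable base = $52,894 − $2,300 = $50,594.
Year 1: ⌊$52,894 × 150%/6⌋ = $13,223. Book value $39,671.
Year 2: ⌊$39,671 × 150%/6⌋ = $9,917. Book value $29,754.
Year 3: ⌊$29,754 × 150%/6⌋ = $7,438. Book value $22,316.
Year 4: ⌊$22,316 × 150%/6⌋ = $5,579. Book value $16,737.
Year 5: ⌊$16,737 × 150%/6⌋ = $4,184. Book value $12,553.
Accumulated through year 5 = $52,894 − $12,553 = $40,341.

$40,341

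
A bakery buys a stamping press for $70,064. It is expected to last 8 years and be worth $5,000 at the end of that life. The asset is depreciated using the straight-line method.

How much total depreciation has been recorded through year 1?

$8,133

Depreciable base = $70,064 − $5,000 = $65,064.
Annual expense = $65,064 / 8 = $8,133.
End of year 1: book value $61,931.
Accumulated through year 1 = $70,064 − $61,931 = $8,133.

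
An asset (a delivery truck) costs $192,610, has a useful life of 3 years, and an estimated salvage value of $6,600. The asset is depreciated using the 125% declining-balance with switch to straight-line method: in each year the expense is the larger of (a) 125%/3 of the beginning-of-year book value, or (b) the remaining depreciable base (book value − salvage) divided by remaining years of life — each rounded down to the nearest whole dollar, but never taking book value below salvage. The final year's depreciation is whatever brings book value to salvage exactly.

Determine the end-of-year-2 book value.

$59,478

Depreciable base = $192,610 − $6,600 = $186,010.
Year 1: DB = ⌊$192,610 × 125%/3⌋ = $80,254; SL = ⌊$186,010/3⌋ = $62,003 → take DB $80,254. Book value $112,356.
Year 2: DB = ⌊$112,356 × 125%/3⌋ = $46,815; SL = ⌊$105,756/2⌋ = $52,878 → take SL $52,878. Book value $59,478.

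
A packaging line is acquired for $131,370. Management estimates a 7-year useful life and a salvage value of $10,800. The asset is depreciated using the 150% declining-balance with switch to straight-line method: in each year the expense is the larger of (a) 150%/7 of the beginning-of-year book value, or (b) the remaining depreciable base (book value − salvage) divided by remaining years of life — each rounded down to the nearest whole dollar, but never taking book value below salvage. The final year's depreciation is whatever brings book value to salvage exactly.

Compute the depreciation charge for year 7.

$13,090

Depreciable base = $131,370 − $10,800 = $120,570.
Year 1: DB = ⌊$131,370 × 150%/7⌋ = $28,150; SL = ⌊$120,570/7⌋ = $17,224 → take DB $28,150. Book value $103,220.
Year 2: DB = ⌊$103,220 × 150%/7⌋ = $22,118; SL = ⌊$92,420/6⌋ = $15,403 → take DB $22,118. Book value $81,102.
Year 3: DB = ⌊$81,102 × 150%/7⌋ = $17,379; SL = ⌊$70,302/5⌋ = $14,060 → take DB $17,379. Book value $63,723.
Year 4: DB = ⌊$63,723 × 150%/7⌋ = $13,654; SL = ⌊$52,923/4⌋ = $13,230 → take DB $13,654. Book value $50,069.
Year 5: DB = ⌊$50,069 × 150%/7⌋ = $10,729; SL = ⌊$39,269/3⌋ = $13,089 → take SL $13,089. Book value $36,980.
Year 6: DB = ⌊$36,980 × 150%/7⌋ = $7,924; SL = ⌊$26,180/2⌋ = $13,090 → take SL $13,090. Book value $23,890.
Year 7 (final): $23,890 − $10,800 = $13,090. Book value $10,800.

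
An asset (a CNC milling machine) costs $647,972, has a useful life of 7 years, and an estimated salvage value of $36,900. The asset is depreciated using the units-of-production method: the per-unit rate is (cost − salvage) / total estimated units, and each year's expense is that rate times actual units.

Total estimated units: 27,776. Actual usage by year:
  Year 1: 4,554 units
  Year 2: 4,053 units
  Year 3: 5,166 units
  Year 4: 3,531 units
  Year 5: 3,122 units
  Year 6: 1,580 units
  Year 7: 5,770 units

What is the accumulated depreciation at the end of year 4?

$380,688

Depreciable base = $647,972 − $36,900 = $611,072.
Rate = $611,072 / 27,776 units = $22 per unit.
Year 1: 4,554 × $22 = $100,188. Book value $547,784.
Year 2: 4,053 × $22 = $89,166. Book value $458,618.
Year 3: 5,166 × $22 = $113,652. Book value $344,966.
Year 4: 3,531 × $22 = $77,682. Book value $267,284.
Accumulated through year 4 = $647,972 − $267,284 = $380,688.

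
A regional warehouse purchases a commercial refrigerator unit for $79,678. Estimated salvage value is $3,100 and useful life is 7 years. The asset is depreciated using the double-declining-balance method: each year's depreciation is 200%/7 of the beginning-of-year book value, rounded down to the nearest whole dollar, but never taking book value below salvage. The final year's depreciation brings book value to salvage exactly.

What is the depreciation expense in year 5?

$5,926

Depreciable base = $79,678 − $3,100 = $76,578.
Year 1: ⌊$79,678 × 200%/7⌋ = $22,765. Book value $56,913.
Year 2: ⌊$56,913 × 200%/7⌋ = $16,260. Book value $40,653.
Year 3: ⌊$40,653 × 200%/7⌋ = $11,615. Book value $29,038.
Year 4: ⌊$29,038 × 200%/7⌋ = $8,296. Book value $20,742.
Year 5: ⌊$20,742 × 200%/7⌋ = $5,926. Book value $14,816.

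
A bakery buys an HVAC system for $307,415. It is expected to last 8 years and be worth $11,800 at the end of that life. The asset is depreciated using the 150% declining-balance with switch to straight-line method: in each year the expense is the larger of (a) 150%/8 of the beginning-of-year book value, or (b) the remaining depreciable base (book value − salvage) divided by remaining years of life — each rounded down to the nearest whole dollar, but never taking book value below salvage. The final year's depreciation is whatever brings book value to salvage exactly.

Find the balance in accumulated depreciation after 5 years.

Depreciable base = $307,415 − $11,800 = $295,615.
Year 1: DB = ⌊$307,415 × 150%/8⌋ = $57,640; SL = ⌊$295,615/8⌋ = $36,951 → take DB $57,640. Book value $249,775.
Year 2: DB = ⌊$249,775 × 150%/8⌋ = $46,832; SL = ⌊$237,975/7⌋ = $33,996 → take DB $46,832. Book value $202,943.
Year 3: DB = ⌊$202,943 × 150%/8⌋ = $38,051; SL = ⌊$191,143/6⌋ = $31,857 → take DB $38,051. Book value $164,892.
Year 4: DB = ⌊$164,892 × 150%/8⌋ = $30,917; SL = ⌊$153,092/5⌋ = $30,618 → take DB $30,917. Book value $133,975.
Year 5: DB = ⌊$133,975 × 150%/8⌋ = $25,120; SL = ⌊$122,175/4⌋ = $30,543 → take SL $30,543. Book value $103,432.
Accumulated through year 5 = $307,415 − $103,432 = $203,983.

$203,983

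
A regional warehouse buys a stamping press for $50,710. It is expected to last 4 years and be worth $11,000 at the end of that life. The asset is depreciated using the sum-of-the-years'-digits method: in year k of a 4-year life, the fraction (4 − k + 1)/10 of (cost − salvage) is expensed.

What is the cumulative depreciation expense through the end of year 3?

$35,739

Depreciable base = $50,710 − $11,000 = $39,710.
Sum of the years' digits = 4+3+2+1 = 10.
Year 1: $39,710 × 4/10 = $15,884. Book value $34,826.
Year 2: $39,710 × 3/10 = $11,913. Book value $22,913.
Year 3: $39,710 × 2/10 = $7,942. Book value $14,971.
Accumulated through year 3 = $50,710 − $14,971 = $35,739.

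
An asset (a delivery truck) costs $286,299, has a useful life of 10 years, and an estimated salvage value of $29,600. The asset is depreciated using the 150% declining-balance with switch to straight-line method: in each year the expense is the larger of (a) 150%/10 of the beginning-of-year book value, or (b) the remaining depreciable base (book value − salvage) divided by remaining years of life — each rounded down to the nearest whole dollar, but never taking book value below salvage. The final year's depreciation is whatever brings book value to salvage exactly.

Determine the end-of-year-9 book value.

$49,087

Depreciable base = $286,299 − $29,600 = $256,699.
Year 1: DB = ⌊$286,299 × 150%/10⌋ = $42,944; SL = ⌊$256,699/10⌋ = $25,669 → take DB $42,944. Book value $243,355.
Year 2: DB = ⌊$243,355 × 150%/10⌋ = $36,503; SL = ⌊$213,755/9⌋ = $23,750 → take DB $36,503. Book value $206,852.
Year 3: DB = ⌊$206,852 × 150%/10⌋ = $31,027; SL = ⌊$177,252/8⌋ = $22,156 → take DB $31,027. Book value $175,825.
Year 4: DB = ⌊$175,825 × 150%/10⌋ = $26,373; SL = ⌊$146,225/7⌋ = $20,889 → take DB $26,373. Book value $149,452.
Year 5: DB = ⌊$149,452 × 150%/10⌋ = $22,417; SL = ⌊$119,852/6⌋ = $19,975 → take DB $22,417. Book value $127,035.
Year 6: DB = ⌊$127,035 × 150%/10⌋ = $19,055; SL = ⌊$97,435/5⌋ = $19,487 → take SL $19,487. Book value $107,548.
Year 7: DB = ⌊$107,548 × 150%/10⌋ = $16,132; SL = ⌊$77,948/4⌋ = $19,487 → take SL $19,487. Book value $88,061.
Year 8: DB = ⌊$88,061 × 150%/10⌋ = $13,209; SL = ⌊$58,461/3⌋ = $19,487 → take SL $19,487. Book value $68,574.
Year 9: DB = ⌊$68,574 × 150%/10⌋ = $10,286; SL = ⌊$38,974/2⌋ = $19,487 → take SL $19,487. Book value $49,087.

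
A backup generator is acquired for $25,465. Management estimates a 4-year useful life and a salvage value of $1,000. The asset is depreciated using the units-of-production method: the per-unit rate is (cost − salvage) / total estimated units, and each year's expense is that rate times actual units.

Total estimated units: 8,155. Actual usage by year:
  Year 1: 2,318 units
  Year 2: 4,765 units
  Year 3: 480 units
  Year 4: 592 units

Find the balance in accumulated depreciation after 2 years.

Depreciable base = $25,465 − $1,000 = $24,465.
Rate = $24,465 / 8,155 units = $3 per unit.
Year 1: 2,318 × $3 = $6,954. Book value $18,511.
Year 2: 4,765 × $3 = $14,295. Book value $4,216.
Accumulated through year 2 = $25,465 − $4,216 = $21,249.

$21,249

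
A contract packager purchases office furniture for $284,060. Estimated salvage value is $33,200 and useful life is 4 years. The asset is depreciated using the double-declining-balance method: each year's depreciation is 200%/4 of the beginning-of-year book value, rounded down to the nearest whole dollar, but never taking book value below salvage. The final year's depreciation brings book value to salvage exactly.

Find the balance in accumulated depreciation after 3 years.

Depreciable base = $284,060 − $33,200 = $250,860.
Year 1: ⌊$284,060 × 200%/4⌋ = $142,030. Book value $142,030.
Year 2: ⌊$142,030 × 200%/4⌋ = $71,015. Book value $71,015.
Year 3: ⌊$71,015 × 200%/4⌋ = $35,507. Book value $35,508.
Accumulated through year 3 = $284,060 − $35,508 = $248,552.

$248,552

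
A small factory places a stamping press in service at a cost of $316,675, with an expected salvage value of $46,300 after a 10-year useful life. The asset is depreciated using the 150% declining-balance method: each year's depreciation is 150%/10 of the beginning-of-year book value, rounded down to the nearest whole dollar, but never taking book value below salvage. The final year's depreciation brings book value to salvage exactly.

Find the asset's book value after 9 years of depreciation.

$73,350

Depreciable base = $316,675 − $46,300 = $270,375.
Year 1: ⌊$316,675 × 150%/10⌋ = $47,501. Book value $269,174.
Year 2: ⌊$269,174 × 150%/10⌋ = $40,376. Book value $228,798.
Year 3: ⌊$228,798 × 150%/10⌋ = $34,319. Book value $194,479.
Year 4: ⌊$194,479 × 150%/10⌋ = $29,171. Book value $165,308.
Year 5: ⌊$165,308 × 150%/10⌋ = $24,796. Book value $140,512.
Year 6: ⌊$140,512 × 150%/10⌋ = $21,076. Book value $119,436.
Year 7: ⌊$119,436 × 150%/10⌋ = $17,915. Book value $101,521.
Year 8: ⌊$101,521 × 150%/10⌋ = $15,228. Book value $86,293.
Year 9: ⌊$86,293 × 150%/10⌋ = $12,943. Book value $73,350.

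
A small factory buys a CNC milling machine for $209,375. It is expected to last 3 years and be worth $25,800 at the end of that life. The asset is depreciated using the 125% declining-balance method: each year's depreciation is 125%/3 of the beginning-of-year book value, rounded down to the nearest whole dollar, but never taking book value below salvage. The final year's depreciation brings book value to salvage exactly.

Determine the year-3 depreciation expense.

$45,446

Depreciable base = $209,375 − $25,800 = $183,575.
Year 1: ⌊$209,375 × 125%/3⌋ = $87,239. Book value $122,136.
Year 2: ⌊$122,136 × 125%/3⌋ = $50,890. Book value $71,246.
Year 3 (final): $71,246 − $25,800 = $45,446. Book value $25,800.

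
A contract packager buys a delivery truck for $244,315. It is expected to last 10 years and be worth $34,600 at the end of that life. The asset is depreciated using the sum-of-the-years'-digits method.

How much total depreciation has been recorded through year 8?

Depreciable base = $244,315 − $34,600 = $209,715.
Sum of the years' digits = 10+9+8+7+6+5+4+3+2+1 = 55.
Year 1: $209,715 × 10/55 = $38,130. Book value $206,185.
Year 2: $209,715 × 9/55 = $34,317. Book value $171,868.
Year 3: $209,715 × 8/55 = $30,504. Book value $141,364.
Year 4: $209,715 × 7/55 = $26,691. Book value $114,673.
Year 5: $209,715 × 6/55 = $22,878. Book value $91,795.
Year 6: $209,715 × 5/55 = $19,065. Book value $72,730.
Year 7: $209,715 × 4/55 = $15,252. Book value $57,478.
Year 8: $209,715 × 3/55 = $11,439. Book value $46,039.
Accumulated through year 8 = $244,315 − $46,039 = $198,276.

$198,276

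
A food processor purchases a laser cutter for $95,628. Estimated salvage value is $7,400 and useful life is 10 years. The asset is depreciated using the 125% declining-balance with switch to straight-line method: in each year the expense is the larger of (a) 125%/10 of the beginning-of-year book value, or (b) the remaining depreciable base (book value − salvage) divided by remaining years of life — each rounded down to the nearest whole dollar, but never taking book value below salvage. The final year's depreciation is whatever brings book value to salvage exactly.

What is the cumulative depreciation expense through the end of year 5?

Depreciable base = $95,628 − $7,400 = $88,228.
Year 1: DB = ⌊$95,628 × 125%/10⌋ = $11,953; SL = ⌊$88,228/10⌋ = $8,822 → take DB $11,953. Book value $83,675.
Year 2: DB = ⌊$83,675 × 125%/10⌋ = $10,459; SL = ⌊$76,275/9⌋ = $8,475 → take DB $10,459. Book value $73,216.
Year 3: DB = ⌊$73,216 × 125%/10⌋ = $9,152; SL = ⌊$65,816/8⌋ = $8,227 → take DB $9,152. Book value $64,064.
Year 4: DB = ⌊$64,064 × 125%/10⌋ = $8,008; SL = ⌊$56,664/7⌋ = $8,094 → take SL $8,094. Book value $55,970.
Year 5: DB = ⌊$55,970 × 125%/10⌋ = $6,996; SL = ⌊$48,570/6⌋ = $8,095 → take SL $8,095. Book value $47,875.
Accumulated through year 5 = $95,628 − $47,875 = $47,753.

$47,753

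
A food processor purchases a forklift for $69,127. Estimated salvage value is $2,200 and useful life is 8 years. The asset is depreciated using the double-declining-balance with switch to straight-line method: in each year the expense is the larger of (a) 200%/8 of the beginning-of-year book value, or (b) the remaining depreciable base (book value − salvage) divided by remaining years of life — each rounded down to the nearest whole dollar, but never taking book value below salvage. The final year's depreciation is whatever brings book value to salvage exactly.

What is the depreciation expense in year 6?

Depreciable base = $69,127 − $2,200 = $66,927.
Year 1: DB = ⌊$69,127 × 200%/8⌋ = $17,281; SL = ⌊$66,927/8⌋ = $8,365 → take DB $17,281. Book value $51,846.
Year 2: DB = ⌊$51,846 × 200%/8⌋ = $12,961; SL = ⌊$49,646/7⌋ = $7,092 → take DB $12,961. Book value $38,885.
Year 3: DB = ⌊$38,885 × 200%/8⌋ = $9,721; SL = ⌊$36,685/6⌋ = $6,114 → take DB $9,721. Book value $29,164.
Year 4: DB = ⌊$29,164 × 200%/8⌋ = $7,291; SL = ⌊$26,964/5⌋ = $5,392 → take DB $7,291. Book value $21,873.
Year 5: DB = ⌊$21,873 × 200%/8⌋ = $5,468; SL = ⌊$19,673/4⌋ = $4,918 → take DB $5,468. Book value $16,405.
Year 6: DB = ⌊$16,405 × 200%/8⌋ = $4,101; SL = ⌊$14,205/3⌋ = $4,735 → take SL $4,735. Book value $11,670.

$4,735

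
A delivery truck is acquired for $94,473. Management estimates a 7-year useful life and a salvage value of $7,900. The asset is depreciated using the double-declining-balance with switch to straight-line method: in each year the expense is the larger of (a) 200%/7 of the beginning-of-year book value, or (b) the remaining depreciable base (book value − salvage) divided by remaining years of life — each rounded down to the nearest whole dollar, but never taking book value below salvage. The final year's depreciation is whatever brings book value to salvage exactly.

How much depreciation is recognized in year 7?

$4,648

Depreciable base = $94,473 − $7,900 = $86,573.
Year 1: DB = ⌊$94,473 × 200%/7⌋ = $26,992; SL = ⌊$86,573/7⌋ = $12,367 → take DB $26,992. Book value $67,481.
Year 2: DB = ⌊$67,481 × 200%/7⌋ = $19,280; SL = ⌊$59,581/6⌋ = $9,930 → take DB $19,280. Book value $48,201.
Year 3: DB = ⌊$48,201 × 200%/7⌋ = $13,771; SL = ⌊$40,301/5⌋ = $8,060 → take DB $13,771. Book value $34,430.
Year 4: DB = ⌊$34,430 × 200%/7⌋ = $9,837; SL = ⌊$26,530/4⌋ = $6,632 → take DB $9,837. Book value $24,593.
Year 5: DB = ⌊$24,593 × 200%/7⌋ = $7,026; SL = ⌊$16,693/3⌋ = $5,564 → take DB $7,026. Book value $17,567.
Year 6: DB = ⌊$17,567 × 200%/7⌋ = $5,019; SL = ⌊$9,667/2⌋ = $4,833 → take DB $5,019. Book value $12,548.
Year 7 (final): $12,548 − $7,900 = $4,648. Book value $7,900.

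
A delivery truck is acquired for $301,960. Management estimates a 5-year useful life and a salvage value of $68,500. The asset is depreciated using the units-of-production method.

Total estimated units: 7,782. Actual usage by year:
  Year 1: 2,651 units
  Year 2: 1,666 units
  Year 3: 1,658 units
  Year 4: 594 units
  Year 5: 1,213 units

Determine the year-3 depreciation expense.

$49,740

Depreciable base = $301,960 − $68,500 = $233,460.
Rate = $233,460 / 7,782 units = $30 per unit.
Year 1: 2,651 × $30 = $79,530. Book value $222,430.
Year 2: 1,666 × $30 = $49,980. Book value $172,450.
Year 3: 1,658 × $30 = $49,740. Book value $122,710.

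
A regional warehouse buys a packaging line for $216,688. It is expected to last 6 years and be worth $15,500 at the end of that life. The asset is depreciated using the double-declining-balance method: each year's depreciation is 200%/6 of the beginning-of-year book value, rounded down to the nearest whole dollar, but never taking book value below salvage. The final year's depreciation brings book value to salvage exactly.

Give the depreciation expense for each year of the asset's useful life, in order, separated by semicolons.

Depreciable base = $216,688 − $15,500 = $201,188.
Year 1: ⌊$216,688 × 200%/6⌋ = $72,229. Book value $144,459.
Year 2: ⌊$144,459 × 200%/6⌋ = $48,153. Book value $96,306.
Year 3: ⌊$96,306 × 200%/6⌋ = $32,102. Book value $64,204.
Year 4: ⌊$64,204 × 200%/6⌋ = $21,401. Book value $42,803.
Year 5: ⌊$42,803 × 200%/6⌋ = $14,267. Book value $28,536.
Year 6 (final): $28,536 − $15,500 = $13,036. Book value $15,500.

$72,229; $48,153; $32,102; $21,401; $14,267; $13,036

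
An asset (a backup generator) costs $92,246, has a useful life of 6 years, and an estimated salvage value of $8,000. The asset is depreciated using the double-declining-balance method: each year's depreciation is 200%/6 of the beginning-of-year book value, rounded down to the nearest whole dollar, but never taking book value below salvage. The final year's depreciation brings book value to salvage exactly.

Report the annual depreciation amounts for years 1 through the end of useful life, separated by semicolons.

Depreciable base = $92,246 − $8,000 = $84,246.
Year 1: ⌊$92,246 × 200%/6⌋ = $30,748. Book value $61,498.
Year 2: ⌊$61,498 × 200%/6⌋ = $20,499. Book value $40,999.
Year 3: ⌊$40,999 × 200%/6⌋ = $13,666. Book value $27,333.
Year 4: ⌊$27,333 × 200%/6⌋ = $9,111. Book value $18,222.
Year 5: ⌊$18,222 × 200%/6⌋ = $6,074. Book value $12,148.
Year 6 (final): $12,148 − $8,000 = $4,148. Book value $8,000.

$30,748; $20,499; $13,666; $9,111; $6,074; $4,148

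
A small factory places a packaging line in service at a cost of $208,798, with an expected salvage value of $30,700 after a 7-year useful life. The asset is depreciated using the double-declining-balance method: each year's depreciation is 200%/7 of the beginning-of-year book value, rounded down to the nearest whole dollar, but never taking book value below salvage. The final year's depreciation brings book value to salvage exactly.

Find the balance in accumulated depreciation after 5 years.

Depreciable base = $208,798 − $30,700 = $178,098.
Year 1: ⌊$208,798 × 200%/7⌋ = $59,656. Book value $149,142.
Year 2: ⌊$149,142 × 200%/7⌋ = $42,612. Book value $106,530.
Year 3: ⌊$106,530 × 200%/7⌋ = $30,437. Book value $76,093.
Year 4: ⌊$76,093 × 200%/7⌋ = $21,740. Book value $54,353.
Year 5: ⌊$54,353 × 200%/7⌋ = $15,529. Book value $38,824.
Accumulated through year 5 = $208,798 − $38,824 = $169,974.

$169,974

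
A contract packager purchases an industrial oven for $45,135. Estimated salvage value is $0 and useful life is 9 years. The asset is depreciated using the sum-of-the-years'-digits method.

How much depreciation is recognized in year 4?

$6,018

Depreciable base = $45,135 − $0 = $45,135.
Sum of the years' digits = 9+8+7+6+5+4+3+2+1 = 45.
Year 1: $45,135 × 9/45 = $9,027. Book value $36,108.
Year 2: $45,135 × 8/45 = $8,024. Book value $28,084.
Year 3: $45,135 × 7/45 = $7,021. Book value $21,063.
Year 4: $45,135 × 6/45 = $6,018. Book value $15,045.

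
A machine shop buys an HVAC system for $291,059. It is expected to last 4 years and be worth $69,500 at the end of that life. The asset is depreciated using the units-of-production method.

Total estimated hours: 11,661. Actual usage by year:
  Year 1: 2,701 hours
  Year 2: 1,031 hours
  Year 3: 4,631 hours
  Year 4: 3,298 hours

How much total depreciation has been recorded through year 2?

Depreciable base = $291,059 − $69,500 = $221,559.
Rate = $221,559 / 11,661 hours = $19 per hour.
Year 1: 2,701 × $19 = $51,319. Book value $239,740.
Year 2: 1,031 × $19 = $19,589. Book value $220,151.
Accumulated through year 2 = $291,059 − $220,151 = $70,908.

$70,908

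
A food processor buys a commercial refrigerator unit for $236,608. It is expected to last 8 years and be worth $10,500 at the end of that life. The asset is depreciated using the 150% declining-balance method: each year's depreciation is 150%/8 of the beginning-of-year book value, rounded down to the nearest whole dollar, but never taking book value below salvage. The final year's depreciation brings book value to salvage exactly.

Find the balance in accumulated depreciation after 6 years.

Depreciable base = $236,608 − $10,500 = $226,108.
Year 1: ⌊$236,608 × 150%/8⌋ = $44,364. Book value $192,244.
Year 2: ⌊$192,244 × 150%/8⌋ = $36,045. Book value $156,199.
Year 3: ⌊$156,199 × 150%/8⌋ = $29,287. Book value $126,912.
Year 4: ⌊$126,912 × 150%/8⌋ = $23,796. Book value $103,116.
Year 5: ⌊$103,116 × 150%/8⌋ = $19,334. Book value $83,782.
Year 6: ⌊$83,782 × 150%/8⌋ = $15,709. Book value $68,073.
Accumulated through year 6 = $236,608 − $68,073 = $168,535.

$168,535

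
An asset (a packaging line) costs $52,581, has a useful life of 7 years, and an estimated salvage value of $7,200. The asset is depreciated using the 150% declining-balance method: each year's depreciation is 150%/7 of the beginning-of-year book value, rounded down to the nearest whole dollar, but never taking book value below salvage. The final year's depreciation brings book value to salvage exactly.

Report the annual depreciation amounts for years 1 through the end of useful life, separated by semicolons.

Depreciable base = $52,581 − $7,200 = $45,381.
Year 1: ⌊$52,581 × 150%/7⌋ = $11,267. Book value $41,314.
Year 2: ⌊$41,314 × 150%/7⌋ = $8,853. Book value $32,461.
Year 3: ⌊$32,461 × 150%/7⌋ = $6,955. Book value $25,506.
Year 4: ⌊$25,506 × 150%/7⌋ = $5,465. Book value $20,041.
Year 5: ⌊$20,041 × 150%/7⌋ = $4,294. Book value $15,747.
Year 6: ⌊$15,747 × 150%/7⌋ = $3,374. Book value $12,373.
Year 7 (final): $12,373 − $7,200 = $5,173. Book value $7,200.

$11,267; $8,853; $6,955; $5,465; $4,294; $3,374; $5,173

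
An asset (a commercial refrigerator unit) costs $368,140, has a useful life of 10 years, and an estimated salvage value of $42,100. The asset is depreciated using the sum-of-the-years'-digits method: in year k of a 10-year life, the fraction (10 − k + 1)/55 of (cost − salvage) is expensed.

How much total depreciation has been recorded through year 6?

$266,760

Depreciable base = $368,140 − $42,100 = $326,040.
Sum of the years' digits = 10+9+8+7+6+5+4+3+2+1 = 55.
Year 1: $326,040 × 10/55 = $59,280. Book value $308,860.
Year 2: $326,040 × 9/55 = $53,352. Book value $255,508.
Year 3: $326,040 × 8/55 = $47,424. Book value $208,084.
Year 4: $326,040 × 7/55 = $41,496. Book value $166,588.
Year 5: $326,040 × 6/55 = $35,568. Book value $131,020.
Year 6: $326,040 × 5/55 = $29,640. Book value $101,380.
Accumulated through year 6 = $368,140 − $101,380 = $266,760.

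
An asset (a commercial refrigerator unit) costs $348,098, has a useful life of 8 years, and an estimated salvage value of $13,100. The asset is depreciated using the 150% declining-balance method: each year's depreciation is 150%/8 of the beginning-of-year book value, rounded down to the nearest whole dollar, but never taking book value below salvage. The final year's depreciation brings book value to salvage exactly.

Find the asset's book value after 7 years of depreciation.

Depreciable base = $348,098 − $13,100 = $334,998.
Year 1: ⌊$348,098 × 150%/8⌋ = $65,268. Book value $282,830.
Year 2: ⌊$282,830 × 150%/8⌋ = $53,030. Book value $229,800.
Year 3: ⌊$229,800 × 150%/8⌋ = $43,087. Book value $186,713.
Year 4: ⌊$186,713 × 150%/8⌋ = $35,008. Book value $151,705.
Year 5: ⌊$151,705 × 150%/8⌋ = $28,444. Book value $123,261.
Year 6: ⌊$123,261 × 150%/8⌋ = $23,111. Book value $100,150.
Year 7: ⌊$100,150 × 150%/8⌋ = $18,778. Book value $81,372.

$81,372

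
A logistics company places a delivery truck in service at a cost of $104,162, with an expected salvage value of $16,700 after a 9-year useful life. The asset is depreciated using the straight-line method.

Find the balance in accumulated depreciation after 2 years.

$19,436

Depreciable base = $104,162 − $16,700 = $87,462.
Annual expense = $87,462 / 9 = $9,718.
End of year 1: book value $94,444.
End of year 2: book value $84,726.
Accumulated through year 2 = $104,162 − $84,726 = $19,436.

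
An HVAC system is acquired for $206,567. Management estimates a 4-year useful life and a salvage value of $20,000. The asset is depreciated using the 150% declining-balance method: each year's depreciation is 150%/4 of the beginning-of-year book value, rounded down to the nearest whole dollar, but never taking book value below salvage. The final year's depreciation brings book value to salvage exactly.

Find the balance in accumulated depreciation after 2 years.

Depreciable base = $206,567 − $20,000 = $186,567.
Year 1: ⌊$206,567 × 150%/4⌋ = $77,462. Book value $129,105.
Year 2: ⌊$129,105 × 150%/4⌋ = $48,414. Book value $80,691.
Accumulated through year 2 = $206,567 − $80,691 = $125,876.

$125,876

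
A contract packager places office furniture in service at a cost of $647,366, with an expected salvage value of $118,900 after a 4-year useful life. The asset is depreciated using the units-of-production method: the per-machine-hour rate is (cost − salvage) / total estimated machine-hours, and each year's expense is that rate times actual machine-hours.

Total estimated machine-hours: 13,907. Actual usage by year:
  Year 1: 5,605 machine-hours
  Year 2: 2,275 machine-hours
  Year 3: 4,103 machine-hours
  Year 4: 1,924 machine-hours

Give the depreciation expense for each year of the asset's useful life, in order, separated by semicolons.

$212,990; $86,450; $155,914; $73,112

Depreciable base = $647,366 − $118,900 = $528,466.
Rate = $528,466 / 13,907 machine-hours = $38 per machine-hour.
Year 1: 5,605 × $38 = $212,990. Book value $434,376.
Year 2: 2,275 × $38 = $86,450. Book value $347,926.
Year 3: 4,103 × $38 = $155,914. Book value $192,012.
Year 4: 1,924 × $38 = $73,112. Book value $118,900.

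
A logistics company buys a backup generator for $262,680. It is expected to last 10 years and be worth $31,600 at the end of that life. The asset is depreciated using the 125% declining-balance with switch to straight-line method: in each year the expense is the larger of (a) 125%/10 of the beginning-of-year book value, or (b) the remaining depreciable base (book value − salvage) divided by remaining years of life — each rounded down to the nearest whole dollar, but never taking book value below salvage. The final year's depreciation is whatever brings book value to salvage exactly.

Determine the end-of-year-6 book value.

Depreciable base = $262,680 − $31,600 = $231,080.
Year 1: DB = ⌊$262,680 × 125%/10⌋ = $32,835; SL = ⌊$231,080/10⌋ = $23,108 → take DB $32,835. Book value $229,845.
Year 2: DB = ⌊$229,845 × 125%/10⌋ = $28,730; SL = ⌊$198,245/9⌋ = $22,027 → take DB $28,730. Book value $201,115.
Year 3: DB = ⌊$201,115 × 125%/10⌋ = $25,139; SL = ⌊$169,515/8⌋ = $21,189 → take DB $25,139. Book value $175,976.
Year 4: DB = ⌊$175,976 × 125%/10⌋ = $21,997; SL = ⌊$144,376/7⌋ = $20,625 → take DB $21,997. Book value $153,979.
Year 5: DB = ⌊$153,979 × 125%/10⌋ = $19,247; SL = ⌊$122,379/6⌋ = $20,396 → take SL $20,396. Book value $133,583.
Year 6: DB = ⌊$133,583 × 125%/10⌋ = $16,697; SL = ⌊$101,983/5⌋ = $20,396 → take SL $20,396. Book value $113,187.

$113,187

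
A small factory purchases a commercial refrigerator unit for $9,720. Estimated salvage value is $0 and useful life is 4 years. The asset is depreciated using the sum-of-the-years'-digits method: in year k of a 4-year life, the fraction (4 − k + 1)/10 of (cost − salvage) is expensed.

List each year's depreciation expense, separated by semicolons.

Depreciable base = $9,720 − $0 = $9,720.
Sum of the years' digits = 4+3+2+1 = 10.
Year 1: $9,720 × 4/10 = $3,888. Book value $5,832.
Year 2: $9,720 × 3/10 = $2,916. Book value $2,916.
Year 3: $9,720 × 2/10 = $1,944. Book value $972.
Year 4: $9,720 × 1/10 = $972. Book value $0.

$3,888; $2,916; $1,944; $972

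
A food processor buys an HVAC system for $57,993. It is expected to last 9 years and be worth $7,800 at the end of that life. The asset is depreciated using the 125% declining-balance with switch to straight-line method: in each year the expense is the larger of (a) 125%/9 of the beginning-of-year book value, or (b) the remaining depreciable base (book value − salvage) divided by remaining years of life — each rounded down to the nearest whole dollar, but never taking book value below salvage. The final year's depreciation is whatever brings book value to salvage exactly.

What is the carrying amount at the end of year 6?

$22,254

Depreciable base = $57,993 − $7,800 = $50,193.
Year 1: DB = ⌊$57,993 × 125%/9⌋ = $8,054; SL = ⌊$50,193/9⌋ = $5,577 → take DB $8,054. Book value $49,939.
Year 2: DB = ⌊$49,939 × 125%/9⌋ = $6,935; SL = ⌊$42,139/8⌋ = $5,267 → take DB $6,935. Book value $43,004.
Year 3: DB = ⌊$43,004 × 125%/9⌋ = $5,972; SL = ⌊$35,204/7⌋ = $5,029 → take DB $5,972. Book value $37,032.
Year 4: DB = ⌊$37,032 × 125%/9⌋ = $5,143; SL = ⌊$29,232/6⌋ = $4,872 → take DB $5,143. Book value $31,889.
Year 5: DB = ⌊$31,889 × 125%/9⌋ = $4,429; SL = ⌊$24,089/5⌋ = $4,817 → take SL $4,817. Book value $27,072.
Year 6: DB = ⌊$27,072 × 125%/9⌋ = $3,760; SL = ⌊$19,272/4⌋ = $4,818 → take SL $4,818. Book value $22,254.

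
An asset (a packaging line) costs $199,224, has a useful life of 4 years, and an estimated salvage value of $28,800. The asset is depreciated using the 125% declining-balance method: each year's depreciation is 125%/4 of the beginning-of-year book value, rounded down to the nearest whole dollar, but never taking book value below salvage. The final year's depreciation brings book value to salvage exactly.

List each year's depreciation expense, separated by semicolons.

Depreciable base = $199,224 − $28,800 = $170,424.
Year 1: ⌊$199,224 × 125%/4⌋ = $62,257. Book value $136,967.
Year 2: ⌊$136,967 × 125%/4⌋ = $42,802. Book value $94,165.
Year 3: ⌊$94,165 × 125%/4⌋ = $29,426. Book value $64,739.
Year 4 (final): $64,739 − $28,800 = $35,939. Book value $28,800.

$62,257; $42,802; $29,426; $35,939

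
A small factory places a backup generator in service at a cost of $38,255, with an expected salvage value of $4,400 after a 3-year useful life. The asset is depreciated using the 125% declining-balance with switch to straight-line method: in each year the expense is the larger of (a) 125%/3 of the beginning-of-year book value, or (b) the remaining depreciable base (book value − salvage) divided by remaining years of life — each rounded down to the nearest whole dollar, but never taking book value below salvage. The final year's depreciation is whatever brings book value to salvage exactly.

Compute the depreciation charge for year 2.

Depreciable base = $38,255 − $4,400 = $33,855.
Year 1: DB = ⌊$38,255 × 125%/3⌋ = $15,939; SL = ⌊$33,855/3⌋ = $11,285 → take DB $15,939. Book value $22,316.
Year 2: DB = ⌊$22,316 × 125%/3⌋ = $9,298; SL = ⌊$17,916/2⌋ = $8,958 → take DB $9,298. Book value $13,018.

$9,298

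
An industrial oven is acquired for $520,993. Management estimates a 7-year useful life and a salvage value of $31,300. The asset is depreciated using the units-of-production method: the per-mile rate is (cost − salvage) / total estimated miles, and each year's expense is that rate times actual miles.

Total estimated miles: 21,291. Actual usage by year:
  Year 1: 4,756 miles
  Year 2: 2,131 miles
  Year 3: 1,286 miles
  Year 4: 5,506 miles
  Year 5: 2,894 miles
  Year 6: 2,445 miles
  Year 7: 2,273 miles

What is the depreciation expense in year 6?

Depreciable base = $520,993 − $31,300 = $489,693.
Rate = $489,693 / 21,291 miles = $23 per mile.
Year 1: 4,756 × $23 = $109,388. Book value $411,605.
Year 2: 2,131 × $23 = $49,013. Book value $362,592.
Year 3: 1,286 × $23 = $29,578. Book value $333,014.
Year 4: 5,506 × $23 = $126,638. Book value $206,376.
Year 5: 2,894 × $23 = $66,562. Book value $139,814.
Year 6: 2,445 × $23 = $56,235. Book value $83,579.

$56,235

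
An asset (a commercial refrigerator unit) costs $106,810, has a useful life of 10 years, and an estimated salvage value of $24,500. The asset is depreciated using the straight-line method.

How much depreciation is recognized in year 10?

Depreciable base = $106,810 − $24,500 = $82,310.
Annual expense = $82,310 / 10 = $8,231.

$8,231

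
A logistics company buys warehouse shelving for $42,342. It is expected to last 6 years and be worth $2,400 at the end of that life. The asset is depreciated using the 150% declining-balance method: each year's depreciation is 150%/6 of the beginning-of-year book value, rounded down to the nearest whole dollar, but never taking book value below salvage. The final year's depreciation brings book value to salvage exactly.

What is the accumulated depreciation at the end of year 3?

Depreciable base = $42,342 − $2,400 = $39,942.
Year 1: ⌊$42,342 × 150%/6⌋ = $10,585. Book value $31,757.
Year 2: ⌊$31,757 × 150%/6⌋ = $7,939. Book value $23,818.
Year 3: ⌊$23,818 × 150%/6⌋ = $5,954. Book value $17,864.
Accumulated through year 3 = $42,342 − $17,864 = $24,478.

$24,478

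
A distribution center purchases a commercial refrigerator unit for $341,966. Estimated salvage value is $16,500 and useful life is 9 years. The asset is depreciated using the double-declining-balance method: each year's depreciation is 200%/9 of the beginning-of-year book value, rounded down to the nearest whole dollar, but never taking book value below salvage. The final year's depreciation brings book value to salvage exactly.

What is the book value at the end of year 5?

$97,335

Depreciable base = $341,966 − $16,500 = $325,466.
Year 1: ⌊$341,966 × 200%/9⌋ = $75,992. Book value $265,974.
Year 2: ⌊$265,974 × 200%/9⌋ = $59,105. Book value $206,869.
Year 3: ⌊$206,869 × 200%/9⌋ = $45,970. Book value $160,899.
Year 4: ⌊$160,899 × 200%/9⌋ = $35,755. Book value $125,144.
Year 5: ⌊$125,144 × 200%/9⌋ = $27,809. Book value $97,335.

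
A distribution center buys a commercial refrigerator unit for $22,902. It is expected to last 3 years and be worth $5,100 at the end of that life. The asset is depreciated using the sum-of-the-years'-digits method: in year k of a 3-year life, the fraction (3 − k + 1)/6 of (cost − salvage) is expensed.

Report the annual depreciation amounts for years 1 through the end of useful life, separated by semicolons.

Depreciable base = $22,902 − $5,100 = $17,802.
Sum of the years' digits = 3+2+1 = 6.
Year 1: $17,802 × 3/6 = $8,901. Book value $14,001.
Year 2: $17,802 × 2/6 = $5,934. Book value $8,067.
Year 3: $17,802 × 1/6 = $2,967. Book value $5,100.

$8,901; $5,934; $2,967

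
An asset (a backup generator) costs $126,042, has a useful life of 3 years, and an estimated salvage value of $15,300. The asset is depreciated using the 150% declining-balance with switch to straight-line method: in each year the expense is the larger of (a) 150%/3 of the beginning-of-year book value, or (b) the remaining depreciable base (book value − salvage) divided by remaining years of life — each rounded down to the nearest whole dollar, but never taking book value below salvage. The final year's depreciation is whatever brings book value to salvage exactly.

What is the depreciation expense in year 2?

Depreciable base = $126,042 − $15,300 = $110,742.
Year 1: DB = ⌊$126,042 × 150%/3⌋ = $63,021; SL = ⌊$110,742/3⌋ = $36,914 → take DB $63,021. Book value $63,021.
Year 2: DB = ⌊$63,021 × 150%/3⌋ = $31,510; SL = ⌊$47,721/2⌋ = $23,860 → take DB $31,510. Book value $31,511.

$31,510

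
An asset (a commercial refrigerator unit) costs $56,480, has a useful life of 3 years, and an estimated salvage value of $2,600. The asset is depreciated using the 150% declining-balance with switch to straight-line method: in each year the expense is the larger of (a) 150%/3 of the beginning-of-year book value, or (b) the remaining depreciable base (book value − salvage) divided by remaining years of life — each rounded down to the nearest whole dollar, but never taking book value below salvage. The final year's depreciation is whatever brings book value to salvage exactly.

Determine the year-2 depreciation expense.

$14,120

Depreciable base = $56,480 − $2,600 = $53,880.
Year 1: DB = ⌊$56,480 × 150%/3⌋ = $28,240; SL = ⌊$53,880/3⌋ = $17,960 → take DB $28,240. Book value $28,240.
Year 2: DB = ⌊$28,240 × 150%/3⌋ = $14,120; SL = ⌊$25,640/2⌋ = $12,820 → take DB $14,120. Book value $14,120.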